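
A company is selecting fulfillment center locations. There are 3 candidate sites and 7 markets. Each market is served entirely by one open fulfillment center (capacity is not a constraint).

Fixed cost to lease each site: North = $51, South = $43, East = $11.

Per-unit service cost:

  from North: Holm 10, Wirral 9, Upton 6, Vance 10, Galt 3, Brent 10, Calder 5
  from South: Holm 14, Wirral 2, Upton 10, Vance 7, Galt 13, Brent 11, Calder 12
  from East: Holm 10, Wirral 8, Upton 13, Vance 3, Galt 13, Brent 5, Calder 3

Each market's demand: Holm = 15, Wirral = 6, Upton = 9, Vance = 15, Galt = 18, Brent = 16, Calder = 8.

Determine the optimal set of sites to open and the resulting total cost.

For any fixed open set, each market goes to its cheapest open site; total = fixed + service.
{North, East}: Holm→North 10·15=150, Wirral→East 8·6=48, Upton→North 6·9=54, Vance→East 3·15=45, Galt→North 3·18=54, Brent→East 5·16=80, Calder→East 3·8=24. Service 455; fixed 62; total 517.
{North, South, East}: service 419 + fixed 105 = 524
{North, South}: Holm→North 10·15=150, Wirral→South 2·6=12, Upton→North 6·9=54, Vance→South 7·15=105, Galt→North 3·18=54, Brent→North 10·16=160, Calder→North 5·8=40. Service 575; fixed 94; total 669.
{East}: Holm→East 10·15=150, Wirral→East 8·6=48, Upton→East 13·9=117, Vance→East 3·15=45, Galt→East 13·18=234, Brent→East 5·16=80, Calder→East 3·8=24. Service 698; fixed 11; total 709.
No other subset beats 517.

Open North and East; minimum total cost 517.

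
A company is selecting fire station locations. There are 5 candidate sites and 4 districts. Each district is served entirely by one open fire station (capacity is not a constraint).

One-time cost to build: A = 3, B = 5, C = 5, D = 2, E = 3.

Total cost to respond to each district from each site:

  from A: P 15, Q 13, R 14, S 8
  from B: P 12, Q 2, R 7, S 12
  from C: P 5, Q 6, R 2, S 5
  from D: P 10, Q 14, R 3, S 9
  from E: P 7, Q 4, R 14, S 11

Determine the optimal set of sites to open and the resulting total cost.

For any fixed open set, each district goes to its cheapest open site; total = fixed + service.
{C}: P→C 5, Q→C 6, R→C 2, S→C 5. Service 18; fixed 5; total 23.
{B, C}: P→C 5, Q→B 2, R→C 2, S→C 5. Service 14; fixed 10; total 24.
{C, E}: service 16 + fixed 8 = 24
{A, B, C, D, E}: service 14 + fixed 18 = 32
No other subset beats 23.

Open C only; minimum total cost 23.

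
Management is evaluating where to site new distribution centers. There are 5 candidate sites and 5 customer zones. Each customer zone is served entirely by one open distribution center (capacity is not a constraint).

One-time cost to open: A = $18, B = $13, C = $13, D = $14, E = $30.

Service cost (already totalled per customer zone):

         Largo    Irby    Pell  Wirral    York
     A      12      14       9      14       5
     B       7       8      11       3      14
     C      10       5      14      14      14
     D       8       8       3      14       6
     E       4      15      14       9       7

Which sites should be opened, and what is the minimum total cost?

Open D only; minimum total cost 53.

For any fixed open set, each customer zone goes to its cheapest open site; total = fixed + service.
{D}: Largo→D 8, Irby→D 8, Pell→D 3, Wirral→D 14, York→D 6. Service 39; fixed 14; total 53.
{B, D}: service 27 + fixed 27 = 54
{B}: service 43 + fixed 13 = 56
{A, B, C, D, E}: Largo→E 4, Irby→C 5, Pell→D 3, Wirral→B 3, York→A 5. Service 20; fixed 88; total 108.
No other subset beats 53.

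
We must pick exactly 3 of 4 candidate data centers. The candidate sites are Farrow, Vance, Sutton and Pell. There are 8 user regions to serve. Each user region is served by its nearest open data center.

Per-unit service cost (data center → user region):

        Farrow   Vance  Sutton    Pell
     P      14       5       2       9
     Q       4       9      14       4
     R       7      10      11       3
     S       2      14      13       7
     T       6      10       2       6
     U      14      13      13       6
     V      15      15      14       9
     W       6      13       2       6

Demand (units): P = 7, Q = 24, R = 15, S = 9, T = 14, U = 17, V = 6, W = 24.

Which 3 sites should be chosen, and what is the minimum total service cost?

Choose Farrow, Sutton and Pell; total service cost 405.

With exactly 3 open, each user region uses its cheapest among the chosen.
{Farrow, Sutton, Pell}: P→Sutton 2·7=14, Q→Farrow 4·24=96, R→Pell 3·15=45, S→Farrow 2·9=18, T→Sutton 2·14=28, U→Pell 6·17=102, V→Pell 9·6=54, W→Sutton 2·24=48. Service cost 405.
{Vance, Sutton, Pell}: service cost 450
{Farrow, Vance, Pell}: service cost 578
Among all 4 size-3 choices, {Farrow, Sutton, Pell} is lowest.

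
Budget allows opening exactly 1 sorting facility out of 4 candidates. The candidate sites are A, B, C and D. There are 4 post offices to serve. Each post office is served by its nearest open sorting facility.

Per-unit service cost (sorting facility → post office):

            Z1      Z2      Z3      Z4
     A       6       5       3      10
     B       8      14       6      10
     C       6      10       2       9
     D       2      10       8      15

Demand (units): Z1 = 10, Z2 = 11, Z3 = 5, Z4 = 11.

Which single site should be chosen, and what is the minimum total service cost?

Choose A only; total service cost 240.

With exactly 1 open, each post office uses its cheapest among the chosen.
{A}: Z1→A 6·10=60, Z2→A 5·11=55, Z3→A 3·5=15, Z4→A 10·11=110. Service cost 240.
{C}: service cost 279
{D}: service cost 335
Among all 4 size-1 choices, {A} is lowest.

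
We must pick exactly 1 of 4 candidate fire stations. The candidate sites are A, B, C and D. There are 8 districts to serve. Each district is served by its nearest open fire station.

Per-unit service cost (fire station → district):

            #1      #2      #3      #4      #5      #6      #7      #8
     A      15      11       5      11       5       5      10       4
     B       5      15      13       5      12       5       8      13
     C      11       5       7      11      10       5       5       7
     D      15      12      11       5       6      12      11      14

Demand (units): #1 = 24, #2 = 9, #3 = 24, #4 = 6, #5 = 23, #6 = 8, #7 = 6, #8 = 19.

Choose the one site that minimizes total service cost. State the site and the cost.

Choose A only; total service cost 936.

With exactly 1 open, each district uses its cheapest among the chosen.
{A}: #1→A 15·24=360, #2→A 11·9=99, #3→A 5·24=120, #4→A 11·6=66, #5→A 5·23=115, #6→A 5·8=40, #7→A 10·6=60, #8→A 4·19=76. Service cost 936.
{C}: service cost 976
{B}: service cost 1208
Among all 4 size-1 choices, {A} is lowest.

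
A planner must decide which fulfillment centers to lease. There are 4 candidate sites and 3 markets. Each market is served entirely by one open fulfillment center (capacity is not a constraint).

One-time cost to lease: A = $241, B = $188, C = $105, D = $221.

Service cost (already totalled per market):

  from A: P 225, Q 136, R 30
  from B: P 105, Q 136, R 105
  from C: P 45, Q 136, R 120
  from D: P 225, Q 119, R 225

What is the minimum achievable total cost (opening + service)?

For any fixed open set, each market goes to its cheapest open site; total = fixed + service.
{C}: P→C 45, Q→C 136, R→C 120. Service 301; fixed 105; total 406.
{B}: service 346 + fixed 188 = 534
{A, C}: service 211 + fixed 346 = 557
{A, B, C, D}: service 194 + fixed 755 = 949
(All 15 nonempty subsets were checked; C only is lowest.)

Minimum total cost: 406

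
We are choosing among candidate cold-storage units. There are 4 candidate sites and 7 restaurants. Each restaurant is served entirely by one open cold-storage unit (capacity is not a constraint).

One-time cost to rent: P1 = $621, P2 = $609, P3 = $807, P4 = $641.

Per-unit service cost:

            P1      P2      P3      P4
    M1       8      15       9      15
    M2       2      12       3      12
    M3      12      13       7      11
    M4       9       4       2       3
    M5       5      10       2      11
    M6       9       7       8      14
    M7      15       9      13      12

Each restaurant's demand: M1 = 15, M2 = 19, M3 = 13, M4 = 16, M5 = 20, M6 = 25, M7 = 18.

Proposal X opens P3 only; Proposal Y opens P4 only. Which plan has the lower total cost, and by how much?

Proposal X is cheaper by 475.

Proposal X: {P3}: M1→P3 9·15=135, M2→P3 3·19=57, M3→P3 7·13=91, M4→P3 2·16=32, M5→P3 2·20=40, M6→P3 8·25=200, M7→P3 13·18=234. Service 789; fixed 807; total 1596.
Proposal Y: {P4}: M1→P4 15·15=225, M2→P4 12·19=228, M3→P4 11·13=143, M4→P4 3·16=48, M5→P4 11·20=220, M6→P4 14·25=350, M7→P4 12·18=216. Service 1430; fixed 641; total 2071.
Difference: |1596 − 2071| = 475.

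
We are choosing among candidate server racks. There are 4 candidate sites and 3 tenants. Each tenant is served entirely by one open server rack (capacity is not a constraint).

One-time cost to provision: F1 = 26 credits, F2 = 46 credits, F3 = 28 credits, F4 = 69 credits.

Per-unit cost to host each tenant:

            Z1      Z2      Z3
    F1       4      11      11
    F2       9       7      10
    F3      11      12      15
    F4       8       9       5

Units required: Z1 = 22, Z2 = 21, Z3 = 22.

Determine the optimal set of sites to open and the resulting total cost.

For any fixed open set, each tenant goes to its cheapest open site; total = fixed + service.
{F1, F4}: Z1→F1 4·22=88, Z2→F4 9·21=189, Z3→F4 5·22=110. Service 387; fixed 95; total 482.
{F1, F2, F4}: service 345 + fixed 141 = 486
{F1, F3, F4}: service 387 + fixed 123 = 510
{F1, F2, F3, F4}: Z1→F1 4·22=88, Z2→F2 7·21=147, Z3→F4 5·22=110. Service 345; fixed 169; total 514.
No other subset beats 482.

Open F1 and F4; minimum total cost 482.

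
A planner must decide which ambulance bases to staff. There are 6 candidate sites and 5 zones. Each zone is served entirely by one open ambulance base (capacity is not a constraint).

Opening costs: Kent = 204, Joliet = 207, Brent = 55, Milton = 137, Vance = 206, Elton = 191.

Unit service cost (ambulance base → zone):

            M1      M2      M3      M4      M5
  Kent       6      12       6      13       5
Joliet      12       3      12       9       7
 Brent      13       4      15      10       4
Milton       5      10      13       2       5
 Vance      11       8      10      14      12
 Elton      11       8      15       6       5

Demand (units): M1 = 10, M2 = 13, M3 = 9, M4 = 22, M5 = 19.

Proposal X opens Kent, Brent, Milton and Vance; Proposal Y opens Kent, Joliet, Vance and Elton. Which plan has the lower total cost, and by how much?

Proposal X: {Kent, Brent, Milton, Vance}: M1→Milton 5·10=50, M2→Brent 4·13=52, M3→Kent 6·9=54, M4→Milton 2·22=44, M5→Brent 4·19=76. Service 276; fixed 602; total 878.
Proposal Y: {Kent, Joliet, Vance, Elton}: M1→Kent 6·10=60, M2→Joliet 3·13=39, M3→Kent 6·9=54, M4→Elton 6·22=132, M5→Kent 5·19=95. Service 380; fixed 808; total 1188.
Difference: |878 − 1188| = 310.

Proposal X is cheaper by 310.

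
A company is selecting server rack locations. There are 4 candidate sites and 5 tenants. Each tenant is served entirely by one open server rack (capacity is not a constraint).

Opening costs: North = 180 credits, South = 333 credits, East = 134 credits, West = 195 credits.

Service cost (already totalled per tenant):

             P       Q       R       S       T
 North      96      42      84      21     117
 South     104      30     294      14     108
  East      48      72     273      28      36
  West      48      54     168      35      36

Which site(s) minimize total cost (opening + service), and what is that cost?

For any fixed open set, each tenant goes to its cheapest open site; total = fixed + service.
{West}: P→West 48, Q→West 54, R→West 168, S→West 35, T→West 36. Service 341; fixed 195; total 536.
{North}: service 360 + fixed 180 = 540
{North, East}: P→East 48, Q→North 42, R→North 84, S→North 21, T→East 36. Service 231; fixed 314; total 545.
{North, South, East, West}: service 212 + fixed 842 = 1054
No other subset beats 536.

Open West only; minimum total cost 536.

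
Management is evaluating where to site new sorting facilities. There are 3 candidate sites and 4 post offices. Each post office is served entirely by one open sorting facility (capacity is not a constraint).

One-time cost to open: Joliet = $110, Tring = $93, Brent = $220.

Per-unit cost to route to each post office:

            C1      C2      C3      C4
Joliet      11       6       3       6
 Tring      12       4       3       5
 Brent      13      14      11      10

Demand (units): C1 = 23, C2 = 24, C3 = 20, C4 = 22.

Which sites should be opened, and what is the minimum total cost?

For any fixed open set, each post office goes to its cheapest open site; total = fixed + service.
{Tring}: C1→Tring 12·23=276, C2→Tring 4·24=96, C3→Tring 3·20=60, C4→Tring 5·22=110. Service 542; fixed 93; total 635.
{Joliet}: C1→Joliet 11·23=253, C2→Joliet 6·24=144, C3→Joliet 3·20=60, C4→Joliet 6·22=132. Service 589; fixed 110; total 699.
{Joliet, Tring}: service 519 + fixed 203 = 722
{Joliet, Tring, Brent}: C1→Joliet 11·23=253, C2→Tring 4·24=96, C3→Joliet 3·20=60, C4→Tring 5·22=110. Service 519; fixed 423; total 942.
(All 7 nonempty subsets were checked; Tring only is lowest.)

Open Tring only; minimum total cost 635.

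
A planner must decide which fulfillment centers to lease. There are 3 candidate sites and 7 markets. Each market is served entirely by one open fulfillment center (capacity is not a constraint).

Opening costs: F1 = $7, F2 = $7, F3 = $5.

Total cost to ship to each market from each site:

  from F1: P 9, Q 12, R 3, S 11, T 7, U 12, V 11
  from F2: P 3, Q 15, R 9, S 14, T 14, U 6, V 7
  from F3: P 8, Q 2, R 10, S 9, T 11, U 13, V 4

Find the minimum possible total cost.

For any fixed open set, each market goes to its cheapest open site; total = fixed + service.
{F1, F2, F3}: P→F2 3, Q→F3 2, R→F1 3, S→F3 9, T→F1 7, U→F2 6, V→F3 4. Service 34; fixed 19; total 53.
{F2, F3}: service 44 + fixed 12 = 56
{F1, F3}: service 45 + fixed 12 = 57
{F3}: service 57 + fixed 5 = 62
No other subset beats 53.

Minimum total cost: 53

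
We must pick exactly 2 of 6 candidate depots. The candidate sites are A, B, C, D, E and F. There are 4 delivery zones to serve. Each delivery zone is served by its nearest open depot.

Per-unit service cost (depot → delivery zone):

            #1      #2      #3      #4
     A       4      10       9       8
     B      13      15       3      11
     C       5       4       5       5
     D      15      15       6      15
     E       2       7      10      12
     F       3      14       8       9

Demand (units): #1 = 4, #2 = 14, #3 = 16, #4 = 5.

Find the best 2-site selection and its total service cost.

Choose B and C; total service cost 149.

With exactly 2 open, each delivery zone uses its cheapest among the chosen.
{B, C}: #1→C 5·4=20, #2→C 4·14=56, #3→B 3·16=48, #4→C 5·5=25. Service cost 149.
{C, E}: service cost 169
{C, F}: service cost 173
Among all 15 size-2 choices, {B, C} is lowest.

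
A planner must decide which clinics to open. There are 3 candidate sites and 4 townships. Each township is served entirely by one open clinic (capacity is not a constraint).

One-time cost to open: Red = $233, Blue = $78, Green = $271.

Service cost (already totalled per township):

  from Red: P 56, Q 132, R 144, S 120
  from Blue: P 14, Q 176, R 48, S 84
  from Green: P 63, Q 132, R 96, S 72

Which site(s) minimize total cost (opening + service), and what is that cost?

For any fixed open set, each township goes to its cheapest open site; total = fixed + service.
{Blue}: P→Blue 14, Q→Blue 176, R→Blue 48, S→Blue 84. Service 322; fixed 78; total 400.
{Red, Blue}: service 278 + fixed 311 = 589
{Blue, Green}: P→Blue 14, Q→Green 132, R→Blue 48, S→Green 72. Service 266; fixed 349; total 615.
{Red, Blue, Green}: service 266 + fixed 582 = 848
No other subset beats 400.

Open Blue only; minimum total cost 400.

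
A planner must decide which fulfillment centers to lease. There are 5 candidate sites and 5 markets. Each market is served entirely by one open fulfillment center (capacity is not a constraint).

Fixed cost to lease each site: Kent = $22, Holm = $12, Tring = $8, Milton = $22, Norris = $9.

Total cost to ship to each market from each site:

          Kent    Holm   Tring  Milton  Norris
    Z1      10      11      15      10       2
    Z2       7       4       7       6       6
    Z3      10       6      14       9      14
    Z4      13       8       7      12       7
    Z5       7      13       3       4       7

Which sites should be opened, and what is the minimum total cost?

For any fixed open set, each market goes to its cheapest open site; total = fixed + service.
{Norris}: Z1→Norris 2, Z2→Norris 6, Z3→Norris 14, Z4→Norris 7, Z5→Norris 7. Service 36; fixed 9; total 45.
{Holm, Norris}: service 26 + fixed 21 = 47
{Tring, Norris}: Z1→Norris 2, Z2→Norris 6, Z3→Tring 14, Z4→Tring 7, Z5→Tring 3. Service 32; fixed 17; total 49.
{Kent, Holm, Tring, Milton, Norris}: service 22 + fixed 73 = 95
No other subset beats 45.

Open Norris only; minimum total cost 45.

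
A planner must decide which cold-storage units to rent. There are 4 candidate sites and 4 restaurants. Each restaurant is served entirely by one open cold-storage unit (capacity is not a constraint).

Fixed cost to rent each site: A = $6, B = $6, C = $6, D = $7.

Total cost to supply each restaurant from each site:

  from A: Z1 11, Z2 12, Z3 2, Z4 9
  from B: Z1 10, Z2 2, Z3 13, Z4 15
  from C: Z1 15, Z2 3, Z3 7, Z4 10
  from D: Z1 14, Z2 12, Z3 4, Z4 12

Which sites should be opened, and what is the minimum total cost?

Open A and B; minimum total cost 35.

For any fixed open set, each restaurant goes to its cheapest open site; total = fixed + service.
{A, B}: Z1→B 10, Z2→B 2, Z3→A 2, Z4→A 9. Service 23; fixed 12; total 35.
{A, C}: service 25 + fixed 12 = 37
{A}: service 34 + fixed 6 = 40
{A, B, C, D}: Z1→B 10, Z2→B 2, Z3→A 2, Z4→A 9. Service 23; fixed 25; total 48.
No other subset beats 35.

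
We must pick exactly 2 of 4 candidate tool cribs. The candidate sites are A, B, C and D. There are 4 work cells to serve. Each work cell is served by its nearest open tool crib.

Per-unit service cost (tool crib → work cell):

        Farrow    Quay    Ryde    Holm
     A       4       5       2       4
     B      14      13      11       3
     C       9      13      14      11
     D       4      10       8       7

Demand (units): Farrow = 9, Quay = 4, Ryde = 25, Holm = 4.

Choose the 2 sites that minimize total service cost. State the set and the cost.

With exactly 2 open, each work cell uses its cheapest among the chosen.
{A, B}: Farrow→A 4·9=36, Quay→A 5·4=20, Ryde→A 2·25=50, Holm→B 3·4=12. Service cost 118.
{A, C}: service cost 122
{A, D}: service cost 122
Among all 6 size-2 choices, {A, B} is lowest.

Choose A and B; total service cost 118.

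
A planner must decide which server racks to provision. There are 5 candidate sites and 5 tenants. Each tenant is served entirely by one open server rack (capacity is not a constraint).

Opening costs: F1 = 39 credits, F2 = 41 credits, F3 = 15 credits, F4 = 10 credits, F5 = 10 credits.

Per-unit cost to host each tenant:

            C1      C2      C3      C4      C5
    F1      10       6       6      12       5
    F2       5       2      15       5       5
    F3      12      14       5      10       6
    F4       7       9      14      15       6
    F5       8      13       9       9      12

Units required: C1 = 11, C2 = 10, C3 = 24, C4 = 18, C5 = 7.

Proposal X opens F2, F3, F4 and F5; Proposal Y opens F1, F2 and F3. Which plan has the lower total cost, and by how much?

Proposal X: {F2, F3, F4, F5}: C1→F2 5·11=55, C2→F2 2·10=20, C3→F3 5·24=120, C4→F2 5·18=90, C5→F2 5·7=35. Service 320; fixed 76; total 396.
Proposal Y: {F1, F2, F3}: C1→F2 5·11=55, C2→F2 2·10=20, C3→F3 5·24=120, C4→F2 5·18=90, C5→F1 5·7=35. Service 320; fixed 95; total 415.
Difference: |396 − 415| = 19.

Proposal X is cheaper by 19.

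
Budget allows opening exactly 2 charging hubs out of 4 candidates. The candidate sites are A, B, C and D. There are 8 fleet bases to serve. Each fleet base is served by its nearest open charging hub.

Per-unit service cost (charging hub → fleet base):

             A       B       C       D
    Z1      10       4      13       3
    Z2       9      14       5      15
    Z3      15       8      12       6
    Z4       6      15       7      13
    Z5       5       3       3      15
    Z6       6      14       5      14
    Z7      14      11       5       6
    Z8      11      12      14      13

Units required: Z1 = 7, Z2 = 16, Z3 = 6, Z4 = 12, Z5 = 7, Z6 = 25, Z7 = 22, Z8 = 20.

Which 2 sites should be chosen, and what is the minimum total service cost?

Choose B and C; total service cost 736.

With exactly 2 open, each fleet base uses its cheapest among the chosen.
{B, C}: Z1→B 4·7=28, Z2→C 5·16=80, Z3→B 8·6=48, Z4→C 7·12=84, Z5→B 3·7=21, Z6→C 5·25=125, Z7→C 5·22=110, Z8→B 12·20=240. Service cost 736.
{C, D}: service cost 737
{A, C}: service cost 770
Among all 6 size-2 choices, {B, C} is lowest.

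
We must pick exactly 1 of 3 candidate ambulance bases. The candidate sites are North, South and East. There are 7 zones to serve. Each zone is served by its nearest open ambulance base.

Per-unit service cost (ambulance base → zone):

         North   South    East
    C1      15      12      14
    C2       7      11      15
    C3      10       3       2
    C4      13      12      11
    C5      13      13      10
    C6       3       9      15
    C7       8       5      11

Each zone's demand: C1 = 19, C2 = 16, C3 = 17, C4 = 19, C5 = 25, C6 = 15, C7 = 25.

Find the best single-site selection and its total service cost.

Choose South only; total service cost 1268.

With exactly 1 open, each zone uses its cheapest among the chosen.
{South}: C1→South 12·19=228, C2→South 11·16=176, C3→South 3·17=51, C4→South 12·19=228, C5→South 13·25=325, C6→South 9·15=135, C7→South 5·25=125. Service cost 1268.
{North}: service cost 1384
{East}: service cost 1499
Among all 3 size-1 choices, {South} is lowest.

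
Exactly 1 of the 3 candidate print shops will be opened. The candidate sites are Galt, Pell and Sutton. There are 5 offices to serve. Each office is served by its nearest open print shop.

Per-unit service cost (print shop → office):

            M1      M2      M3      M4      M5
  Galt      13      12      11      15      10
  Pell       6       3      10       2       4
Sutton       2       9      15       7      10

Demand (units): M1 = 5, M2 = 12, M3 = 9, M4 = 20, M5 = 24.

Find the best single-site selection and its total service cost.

Choose Pell only; total service cost 292.

With exactly 1 open, each office uses its cheapest among the chosen.
{Pell}: M1→Pell 6·5=30, M2→Pell 3·12=36, M3→Pell 10·9=90, M4→Pell 2·20=40, M5→Pell 4·24=96. Service cost 292.
{Sutton}: service cost 633
{Galt}: service cost 848
Among all 3 size-1 choices, {Pell} is lowest.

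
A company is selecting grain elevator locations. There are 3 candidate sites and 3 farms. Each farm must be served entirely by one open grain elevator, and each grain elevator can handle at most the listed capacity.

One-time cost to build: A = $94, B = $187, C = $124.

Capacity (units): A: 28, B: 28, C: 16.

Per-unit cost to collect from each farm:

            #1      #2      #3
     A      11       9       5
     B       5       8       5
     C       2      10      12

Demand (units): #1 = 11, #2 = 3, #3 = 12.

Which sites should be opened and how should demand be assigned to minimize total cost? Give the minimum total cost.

Open {A}: #1→A 11·11=121, #2→A 9·3=27, #3→A 5·12=60.
Loads: A carries 26/28. Service 208; fixed 94; total 302.
Next best feasible plan costs 326.

Minimum total cost: 302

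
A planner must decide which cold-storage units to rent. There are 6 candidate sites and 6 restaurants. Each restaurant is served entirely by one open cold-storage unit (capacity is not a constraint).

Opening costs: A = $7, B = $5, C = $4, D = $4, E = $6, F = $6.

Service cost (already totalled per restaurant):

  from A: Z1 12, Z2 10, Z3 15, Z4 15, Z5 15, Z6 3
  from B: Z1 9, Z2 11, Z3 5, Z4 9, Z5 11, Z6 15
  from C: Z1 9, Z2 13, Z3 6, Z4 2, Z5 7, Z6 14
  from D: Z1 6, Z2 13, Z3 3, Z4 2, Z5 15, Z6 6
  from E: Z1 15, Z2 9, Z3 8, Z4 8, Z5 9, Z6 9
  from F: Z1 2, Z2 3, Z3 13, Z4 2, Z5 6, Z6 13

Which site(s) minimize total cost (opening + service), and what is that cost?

For any fixed open set, each restaurant goes to its cheapest open site; total = fixed + service.
{D, F}: Z1→F 2, Z2→F 3, Z3→D 3, Z4→D 2, Z5→F 6, Z6→D 6. Service 22; fixed 10; total 32.
{A, D, F}: service 19 + fixed 17 = 36
{C, D, F}: service 22 + fixed 14 = 36
{A, B, C, D, E, F}: Z1→F 2, Z2→F 3, Z3→D 3, Z4→C 2, Z5→F 6, Z6→A 3. Service 19; fixed 32; total 51.
No other subset beats 32.

Open D and F; minimum total cost 32.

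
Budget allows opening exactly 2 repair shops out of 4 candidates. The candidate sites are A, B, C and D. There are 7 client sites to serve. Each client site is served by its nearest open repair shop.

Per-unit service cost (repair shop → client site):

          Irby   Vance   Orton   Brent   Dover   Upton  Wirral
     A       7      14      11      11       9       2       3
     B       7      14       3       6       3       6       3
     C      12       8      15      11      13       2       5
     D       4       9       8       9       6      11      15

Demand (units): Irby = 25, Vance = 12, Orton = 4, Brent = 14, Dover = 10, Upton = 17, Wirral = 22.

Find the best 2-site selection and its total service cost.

Choose B and C; total service cost 497.

With exactly 2 open, each client site uses its cheapest among the chosen.
{B, C}: Irby→B 7·25=175, Vance→C 8·12=96, Orton→B 3·4=12, Brent→B 6·14=84, Dover→B 3·10=30, Upton→C 2·17=34, Wirral→B 3·22=66. Service cost 497.
{B, D}: service cost 502
{A, D}: service cost 526
Among all 6 size-2 choices, {B, C} is lowest.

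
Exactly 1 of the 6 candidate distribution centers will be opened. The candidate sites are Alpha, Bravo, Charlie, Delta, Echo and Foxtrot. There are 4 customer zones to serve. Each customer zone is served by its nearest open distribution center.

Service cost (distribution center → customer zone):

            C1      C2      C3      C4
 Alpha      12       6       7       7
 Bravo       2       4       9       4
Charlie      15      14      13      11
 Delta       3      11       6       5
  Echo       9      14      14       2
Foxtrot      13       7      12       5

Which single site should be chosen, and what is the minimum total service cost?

With exactly 1 open, each customer zone uses its cheapest among the chosen.
{Bravo}: C1→Bravo 2, C2→Bravo 4, C3→Bravo 9, C4→Bravo 4. Service cost 19.
{Delta}: service cost 25
{Alpha}: service cost 32
Among all 6 size-1 choices, {Bravo} is lowest.

Choose Bravo only; total service cost 19.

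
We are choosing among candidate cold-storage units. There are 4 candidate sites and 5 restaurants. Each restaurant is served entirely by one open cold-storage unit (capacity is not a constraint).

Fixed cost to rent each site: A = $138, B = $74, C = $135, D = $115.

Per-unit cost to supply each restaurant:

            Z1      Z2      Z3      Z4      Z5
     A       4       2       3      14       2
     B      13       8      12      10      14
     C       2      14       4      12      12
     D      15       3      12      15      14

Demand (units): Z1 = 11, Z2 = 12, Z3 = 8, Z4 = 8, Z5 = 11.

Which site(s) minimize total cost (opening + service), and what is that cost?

Open A only; minimum total cost 364.

For any fixed open set, each restaurant goes to its cheapest open site; total = fixed + service.
{A}: Z1→A 4·11=44, Z2→A 2·12=24, Z3→A 3·8=24, Z4→A 14·8=112, Z5→A 2·11=22. Service 226; fixed 138; total 364.
{A, B}: service 194 + fixed 212 = 406
{A, C}: service 188 + fixed 273 = 461
{A, B, C, D}: service 172 + fixed 462 = 634
No other subset beats 364.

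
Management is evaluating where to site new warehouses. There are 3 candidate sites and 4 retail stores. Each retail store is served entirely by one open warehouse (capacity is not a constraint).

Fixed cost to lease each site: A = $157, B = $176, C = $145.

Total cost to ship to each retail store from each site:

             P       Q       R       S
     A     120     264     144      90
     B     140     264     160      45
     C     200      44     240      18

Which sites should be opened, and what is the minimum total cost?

For any fixed open set, each retail store goes to its cheapest open site; total = fixed + service.
{A, C}: P→A 120, Q→C 44, R→A 144, S→C 18. Service 326; fixed 302; total 628.
{C}: P→C 200, Q→C 44, R→C 240, S→C 18. Service 502; fixed 145; total 647.
{B, C}: P→B 140, Q→C 44, R→B 160, S→C 18. Service 362; fixed 321; total 683.
{A, B, C}: service 326 + fixed 478 = 804
No other subset beats 628.

Open A and C; minimum total cost 628.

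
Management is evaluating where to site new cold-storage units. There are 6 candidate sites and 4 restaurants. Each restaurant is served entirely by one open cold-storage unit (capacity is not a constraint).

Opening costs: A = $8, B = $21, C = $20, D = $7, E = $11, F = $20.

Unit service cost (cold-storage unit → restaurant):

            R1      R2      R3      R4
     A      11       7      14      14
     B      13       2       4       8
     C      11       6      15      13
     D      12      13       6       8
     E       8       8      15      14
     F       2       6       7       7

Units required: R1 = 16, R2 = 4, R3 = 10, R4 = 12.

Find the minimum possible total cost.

For any fixed open set, each restaurant goes to its cheapest open site; total = fixed + service.
{B, F}: R1→F 2·16=32, R2→B 2·4=8, R3→B 4·10=40, R4→F 7·12=84. Service 164; fixed 41; total 205.
{B, D, F}: R1→F 2·16=32, R2→B 2·4=8, R3→B 4·10=40, R4→F 7·12=84. Service 164; fixed 48; total 212.
{A, B, F}: service 164 + fixed 49 = 213
{A, B, C, D, E, F}: R1→F 2·16=32, R2→B 2·4=8, R3→B 4·10=40, R4→F 7·12=84. Service 164; fixed 87; total 251.
No other subset beats 205.

Minimum total cost: 205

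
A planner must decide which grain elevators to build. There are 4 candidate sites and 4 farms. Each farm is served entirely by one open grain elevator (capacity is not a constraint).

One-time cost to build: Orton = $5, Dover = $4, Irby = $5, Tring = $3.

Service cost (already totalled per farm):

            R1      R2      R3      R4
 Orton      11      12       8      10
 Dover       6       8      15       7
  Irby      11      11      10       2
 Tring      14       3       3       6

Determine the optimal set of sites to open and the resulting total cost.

Open Dover and Tring; minimum total cost 25.

For any fixed open set, each farm goes to its cheapest open site; total = fixed + service.
{Dover, Tring}: R1→Dover 6, R2→Tring 3, R3→Tring 3, R4→Tring 6. Service 18; fixed 7; total 25.
{Dover, Irby, Tring}: service 14 + fixed 12 = 26
{Irby, Tring}: R1→Irby 11, R2→Tring 3, R3→Tring 3, R4→Irby 2. Service 19; fixed 8; total 27.
{Orton, Dover, Irby, Tring}: R1→Dover 6, R2→Tring 3, R3→Tring 3, R4→Irby 2. Service 14; fixed 17; total 31.
(All 15 nonempty subsets were checked; Dover and Tring is lowest.)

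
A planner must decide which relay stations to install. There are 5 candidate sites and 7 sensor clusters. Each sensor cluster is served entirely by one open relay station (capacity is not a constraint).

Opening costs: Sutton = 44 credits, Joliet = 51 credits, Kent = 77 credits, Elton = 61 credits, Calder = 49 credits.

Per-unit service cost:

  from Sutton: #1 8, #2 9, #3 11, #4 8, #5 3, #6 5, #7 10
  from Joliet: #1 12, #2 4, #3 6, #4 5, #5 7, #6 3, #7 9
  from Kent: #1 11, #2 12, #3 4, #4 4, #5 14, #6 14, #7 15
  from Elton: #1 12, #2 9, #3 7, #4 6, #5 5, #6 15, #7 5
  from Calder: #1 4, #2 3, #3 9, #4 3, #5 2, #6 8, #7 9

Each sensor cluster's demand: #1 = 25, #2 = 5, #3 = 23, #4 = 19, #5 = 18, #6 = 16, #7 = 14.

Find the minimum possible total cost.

Minimum total cost: 620

For any fixed open set, each sensor cluster goes to its cheapest open site; total = fixed + service.
{Joliet, Calder}: #1→Calder 4·25=100, #2→Calder 3·5=15, #3→Joliet 6·23=138, #4→Calder 3·19=57, #5→Calder 2·18=36, #6→Joliet 3·16=48, #7→Joliet 9·14=126. Service 520; fixed 100; total 620.
{Joliet, Elton, Calder}: service 464 + fixed 161 = 625
{Joliet, Kent, Calder}: #1→Calder 4·25=100, #2→Calder 3·5=15, #3→Kent 4·23=92, #4→Calder 3·19=57, #5→Calder 2·18=36, #6→Joliet 3·16=48, #7→Joliet 9·14=126. Service 474; fixed 177; total 651.
{Sutton, Joliet, Kent, Elton, Calder}: #1→Calder 4·25=100, #2→Calder 3·5=15, #3→Kent 4·23=92, #4→Calder 3·19=57, #5→Calder 2·18=36, #6→Joliet 3·16=48, #7→Elton 5·14=70. Service 418; fixed 282; total 700.
No other subset beats 620.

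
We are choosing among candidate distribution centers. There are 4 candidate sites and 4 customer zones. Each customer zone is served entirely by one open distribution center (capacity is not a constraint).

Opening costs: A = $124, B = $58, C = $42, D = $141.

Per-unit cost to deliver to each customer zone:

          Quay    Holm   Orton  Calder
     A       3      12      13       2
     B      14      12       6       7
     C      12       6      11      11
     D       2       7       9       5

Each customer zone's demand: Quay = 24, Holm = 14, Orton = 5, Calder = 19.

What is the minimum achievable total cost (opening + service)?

For any fixed open set, each customer zone goes to its cheapest open site; total = fixed + service.
{A, C}: Quay→A 3·24=72, Holm→C 6·14=84, Orton→C 11·5=55, Calder→A 2·19=38. Service 249; fixed 166; total 415.
{D}: service 286 + fixed 141 = 427
{A, B, C}: service 224 + fixed 224 = 448
{A, B, C, D}: Quay→D 2·24=48, Holm→C 6·14=84, Orton→B 6·5=30, Calder→A 2·19=38. Service 200; fixed 365; total 565.
No other subset beats 415.

Minimum total cost: 415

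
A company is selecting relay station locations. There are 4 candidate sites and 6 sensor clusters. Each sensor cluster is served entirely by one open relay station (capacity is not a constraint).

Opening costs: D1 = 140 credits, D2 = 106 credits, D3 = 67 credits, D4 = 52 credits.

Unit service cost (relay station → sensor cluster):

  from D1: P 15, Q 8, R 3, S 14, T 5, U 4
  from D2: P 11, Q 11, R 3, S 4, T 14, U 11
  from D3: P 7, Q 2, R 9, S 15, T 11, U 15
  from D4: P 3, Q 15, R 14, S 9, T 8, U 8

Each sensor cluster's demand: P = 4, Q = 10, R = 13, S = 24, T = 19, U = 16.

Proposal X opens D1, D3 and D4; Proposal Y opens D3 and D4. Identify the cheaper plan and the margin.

Proposal X: {D1, D3, D4}: P→D4 3·4=12, Q→D3 2·10=20, R→D1 3·13=39, S→D4 9·24=216, T→D1 5·19=95, U→D1 4·16=64. Service 446; fixed 259; total 705.
Proposal Y: {D3, D4}: P→D4 3·4=12, Q→D3 2·10=20, R→D3 9·13=117, S→D4 9·24=216, T→D4 8·19=152, U→D4 8·16=128. Service 645; fixed 119; total 764.
Difference: |705 − 764| = 59.

Proposal X is cheaper by 59.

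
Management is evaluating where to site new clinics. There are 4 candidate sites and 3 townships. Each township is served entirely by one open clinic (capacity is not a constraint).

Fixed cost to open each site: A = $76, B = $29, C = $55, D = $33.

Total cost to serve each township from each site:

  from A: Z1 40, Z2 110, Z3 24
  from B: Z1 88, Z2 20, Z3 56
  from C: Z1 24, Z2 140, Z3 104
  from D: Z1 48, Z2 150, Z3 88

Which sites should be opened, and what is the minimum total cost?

Open B and C; minimum total cost 184.

For any fixed open set, each township goes to its cheapest open site; total = fixed + service.
{B, C}: Z1→C 24, Z2→B 20, Z3→B 56. Service 100; fixed 84; total 184.
{B, D}: service 124 + fixed 62 = 186
{A, B}: Z1→A 40, Z2→B 20, Z3→A 24. Service 84; fixed 105; total 189.
{A, B, C, D}: service 68 + fixed 193 = 261
(All 15 nonempty subsets were checked; B and C is lowest.)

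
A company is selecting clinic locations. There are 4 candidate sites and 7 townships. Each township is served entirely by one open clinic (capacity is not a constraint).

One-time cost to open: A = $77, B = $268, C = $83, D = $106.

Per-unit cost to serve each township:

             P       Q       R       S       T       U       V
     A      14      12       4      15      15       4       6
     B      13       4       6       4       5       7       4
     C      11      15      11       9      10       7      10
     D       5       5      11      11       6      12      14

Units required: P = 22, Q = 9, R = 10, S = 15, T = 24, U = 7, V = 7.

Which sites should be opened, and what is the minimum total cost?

Open A and D; minimum total cost 757.

For any fixed open set, each township goes to its cheapest open site; total = fixed + service.
{A, D}: P→D 5·22=110, Q→D 5·9=45, R→A 4·10=40, S→D 11·15=165, T→D 6·24=144, U→A 4·7=28, V→A 6·7=42. Service 574; fixed 183; total 757.
{A, C, D}: P→D 5·22=110, Q→D 5·9=45, R→A 4·10=40, S→C 9·15=135, T→D 6·24=144, U→A 4·7=28, V→A 6·7=42. Service 544; fixed 266; total 810.
{B, D}: P→D 5·22=110, Q→B 4·9=36, R→B 6·10=60, S→B 4·15=60, T→B 5·24=120, U→B 7·7=49, V→B 4·7=28. Service 463; fixed 374; total 837.
{A, B, C, D}: service 422 + fixed 534 = 956
No other subset beats 757.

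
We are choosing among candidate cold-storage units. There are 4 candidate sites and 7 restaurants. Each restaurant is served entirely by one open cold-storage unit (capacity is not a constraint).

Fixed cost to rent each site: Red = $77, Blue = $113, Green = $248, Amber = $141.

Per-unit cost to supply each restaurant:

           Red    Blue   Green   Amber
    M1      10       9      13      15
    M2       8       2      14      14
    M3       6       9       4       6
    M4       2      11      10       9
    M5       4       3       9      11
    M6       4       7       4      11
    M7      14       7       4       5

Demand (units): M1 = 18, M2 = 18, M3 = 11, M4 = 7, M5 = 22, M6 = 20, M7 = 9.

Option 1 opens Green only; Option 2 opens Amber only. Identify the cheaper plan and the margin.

Option 1 is cheaper by 137.

Option 1: {Green}: M1→Green 13·18=234, M2→Green 14·18=252, M3→Green 4·11=44, M4→Green 10·7=70, M5→Green 9·22=198, M6→Green 4·20=80, M7→Green 4·9=36. Service 914; fixed 248; total 1162.
Option 2: {Amber}: M1→Amber 15·18=270, M2→Amber 14·18=252, M3→Amber 6·11=66, M4→Amber 9·7=63, M5→Amber 11·22=242, M6→Amber 11·20=220, M7→Amber 5·9=45. Service 1158; fixed 141; total 1299.
Difference: |1162 − 1299| = 137.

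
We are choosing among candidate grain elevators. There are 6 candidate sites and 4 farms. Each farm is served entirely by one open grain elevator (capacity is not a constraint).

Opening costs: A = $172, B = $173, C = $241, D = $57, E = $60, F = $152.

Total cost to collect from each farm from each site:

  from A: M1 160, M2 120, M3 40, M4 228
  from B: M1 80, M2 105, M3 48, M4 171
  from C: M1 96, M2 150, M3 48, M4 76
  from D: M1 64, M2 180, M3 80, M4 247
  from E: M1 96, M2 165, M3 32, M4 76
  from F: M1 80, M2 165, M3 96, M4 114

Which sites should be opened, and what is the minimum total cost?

For any fixed open set, each farm goes to its cheapest open site; total = fixed + service.
{E}: M1→E 96, M2→E 165, M3→E 32, M4→E 76. Service 369; fixed 60; total 429.
{D, E}: M1→D 64, M2→E 165, M3→E 32, M4→E 76. Service 337; fixed 117; total 454.
{B, E}: service 293 + fixed 233 = 526
{A, B, C, D, E, F}: service 277 + fixed 855 = 1132
No other subset beats 429.

Open E only; minimum total cost 429.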